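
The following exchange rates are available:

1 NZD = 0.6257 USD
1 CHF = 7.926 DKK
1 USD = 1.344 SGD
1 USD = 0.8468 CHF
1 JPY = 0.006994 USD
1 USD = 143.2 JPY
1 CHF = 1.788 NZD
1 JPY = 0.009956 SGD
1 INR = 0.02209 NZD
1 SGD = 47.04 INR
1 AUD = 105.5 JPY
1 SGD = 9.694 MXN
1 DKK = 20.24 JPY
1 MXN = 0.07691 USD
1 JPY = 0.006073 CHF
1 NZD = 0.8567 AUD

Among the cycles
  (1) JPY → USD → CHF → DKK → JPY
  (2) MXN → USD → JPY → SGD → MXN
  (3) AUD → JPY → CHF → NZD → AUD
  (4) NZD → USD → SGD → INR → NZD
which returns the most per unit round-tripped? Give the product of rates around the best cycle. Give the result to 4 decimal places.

1.0630

(1) 0.006994 × 0.8468 × 7.926 × 20.24 = 0.95010
(2) 0.07691 × 143.2 × 0.009956 × 9.694 = 1.06295
(3) 105.5 × 0.006073 × 1.788 × 0.8567 = 0.98141
(4) 0.6257 × 1.344 × 47.04 × 0.02209 = 0.87383
Highest is cycle (2) at 1.0630 (>1, arbitrage).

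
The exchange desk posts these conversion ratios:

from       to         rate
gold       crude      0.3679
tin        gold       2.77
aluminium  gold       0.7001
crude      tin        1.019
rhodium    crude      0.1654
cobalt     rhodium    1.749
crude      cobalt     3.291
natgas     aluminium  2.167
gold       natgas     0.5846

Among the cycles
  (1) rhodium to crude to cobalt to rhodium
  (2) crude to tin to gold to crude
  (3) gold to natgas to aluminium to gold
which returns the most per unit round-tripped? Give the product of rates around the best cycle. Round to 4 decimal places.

1.0384

(1) 0.1654 × 3.291 × 1.749 = 0.95204
(2) 1.019 × 2.77 × 0.3679 = 1.03845
(3) 0.5846 × 2.167 × 0.7001 = 0.88691
Highest is cycle (2) at 1.0384 (>1, arbitrage).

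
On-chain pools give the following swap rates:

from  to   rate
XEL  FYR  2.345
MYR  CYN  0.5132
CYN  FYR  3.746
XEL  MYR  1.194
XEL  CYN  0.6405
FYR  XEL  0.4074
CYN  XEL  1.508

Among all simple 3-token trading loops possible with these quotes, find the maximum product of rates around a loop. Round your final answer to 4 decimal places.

0.9775

CYN→FYR→XEL→CYN: 3.746 × 0.4074 × 0.6405 = 0.97748
CYN→XEL→MYR→CYN: 1.508 × 1.194 × 0.5132 = 0.92404
Maximum is CYN→FYR→XEL→CYN at 0.9775; no arbitrage — every cycle loses value.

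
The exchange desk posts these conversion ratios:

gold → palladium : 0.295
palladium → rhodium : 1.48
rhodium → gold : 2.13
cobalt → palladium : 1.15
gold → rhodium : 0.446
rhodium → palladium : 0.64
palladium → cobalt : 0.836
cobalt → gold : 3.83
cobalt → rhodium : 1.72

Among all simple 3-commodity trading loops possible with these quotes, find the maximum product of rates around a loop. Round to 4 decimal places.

cobalt→gold→palladium→cobalt: 3.83 × 0.295 × 0.836 = 0.94455
palladium→rhodium→gold→palladium: 1.48 × 2.13 × 0.295 = 0.92996
cobalt→rhodium→palladium→cobalt: 1.72 × 0.64 × 0.836 = 0.92027
Maximum is cobalt→gold→palladium→cobalt at 0.9446; no arbitrage — every cycle loses value.

0.9446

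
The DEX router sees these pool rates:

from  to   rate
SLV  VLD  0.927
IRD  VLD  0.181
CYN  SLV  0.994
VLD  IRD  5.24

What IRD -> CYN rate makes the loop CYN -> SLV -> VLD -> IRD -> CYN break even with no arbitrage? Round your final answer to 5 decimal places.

Known legs of the cycle: 0.994 × 0.927 × 5.24 = 4.82833512
For no arbitrage the full-cycle product must be 1, so the missing rate is 1 / 4.82833512 ≈ 0.2071107.

0.20711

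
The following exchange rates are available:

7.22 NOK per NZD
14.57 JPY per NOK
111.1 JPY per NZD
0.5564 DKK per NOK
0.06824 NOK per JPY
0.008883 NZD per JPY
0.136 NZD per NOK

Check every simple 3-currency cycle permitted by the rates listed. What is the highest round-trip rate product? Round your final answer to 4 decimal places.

NZD→JPY→NOK→NZD: 111.1 × 0.06824 × 0.136 = 1.03108
NZD→NOK→JPY→NZD: 7.22 × 14.57 × 0.008883 = 0.93445
Maximum is NZD→JPY→NOK→NZD at 1.0311; arbitrage exists.

1.0311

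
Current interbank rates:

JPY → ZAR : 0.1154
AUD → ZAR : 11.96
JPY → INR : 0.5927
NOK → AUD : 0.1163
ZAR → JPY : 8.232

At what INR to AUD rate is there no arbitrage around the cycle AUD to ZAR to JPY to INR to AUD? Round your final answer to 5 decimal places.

Known legs of the cycle: 11.96 × 8.232 × 0.5927 = 58.354112544
For no arbitrage the full-cycle product must be 1, so the missing rate is 1 / 58.354112544 ≈ 0.0171368.

0.01714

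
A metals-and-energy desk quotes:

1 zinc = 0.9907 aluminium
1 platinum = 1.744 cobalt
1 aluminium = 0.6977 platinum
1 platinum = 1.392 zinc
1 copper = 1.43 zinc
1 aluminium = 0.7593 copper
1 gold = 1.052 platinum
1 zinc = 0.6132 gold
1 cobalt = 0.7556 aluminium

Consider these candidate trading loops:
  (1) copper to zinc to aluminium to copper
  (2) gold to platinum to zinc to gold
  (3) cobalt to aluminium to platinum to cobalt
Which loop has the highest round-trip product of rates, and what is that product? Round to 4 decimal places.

(1) 1.43 × 0.9907 × 0.7593 = 1.07570
(2) 1.052 × 1.392 × 0.6132 = 0.89796
(3) 0.7556 × 0.6977 × 1.744 = 0.91941
Highest is cycle (1) at 1.0757 (>1, arbitrage).

1.0757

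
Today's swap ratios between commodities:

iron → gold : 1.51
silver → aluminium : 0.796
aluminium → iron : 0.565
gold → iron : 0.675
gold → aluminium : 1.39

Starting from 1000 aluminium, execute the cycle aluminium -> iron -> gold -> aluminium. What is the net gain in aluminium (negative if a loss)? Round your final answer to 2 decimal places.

1000 aluminium × 0.565 = 565 iron
565 iron × 1.51 = 853.15 gold
853.15 gold × 1.39 = 1185.8785 aluminium
Net change: 1185.8785 − 1000 = 185.8785 aluminium

185.88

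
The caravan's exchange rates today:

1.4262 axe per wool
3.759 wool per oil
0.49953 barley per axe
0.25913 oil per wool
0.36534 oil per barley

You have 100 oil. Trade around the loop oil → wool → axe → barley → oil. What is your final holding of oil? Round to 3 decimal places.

97.839

100 oil × 3.759 = 375.9 wool
375.9 wool × 1.4262 = 536.10858 axe
536.10858 axe × 0.49953 = 267.8023189674 barley
267.8023189674 barley × 0.36534 = 97.838899211549916 oil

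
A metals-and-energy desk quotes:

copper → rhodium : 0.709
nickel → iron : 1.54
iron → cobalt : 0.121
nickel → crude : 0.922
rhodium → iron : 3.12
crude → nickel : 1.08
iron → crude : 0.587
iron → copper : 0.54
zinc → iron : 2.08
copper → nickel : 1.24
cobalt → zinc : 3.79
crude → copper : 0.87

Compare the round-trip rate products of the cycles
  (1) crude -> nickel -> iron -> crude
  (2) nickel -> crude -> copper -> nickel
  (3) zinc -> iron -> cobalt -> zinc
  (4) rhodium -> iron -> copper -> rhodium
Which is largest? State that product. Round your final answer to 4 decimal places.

(1) 1.08 × 1.54 × 0.587 = 0.97630
(2) 0.922 × 0.87 × 1.24 = 0.99465
(3) 2.08 × 0.121 × 3.79 = 0.95387
(4) 3.12 × 0.54 × 0.709 = 1.19452
Highest is cycle (4) at 1.1945 (>1, arbitrage).

1.1945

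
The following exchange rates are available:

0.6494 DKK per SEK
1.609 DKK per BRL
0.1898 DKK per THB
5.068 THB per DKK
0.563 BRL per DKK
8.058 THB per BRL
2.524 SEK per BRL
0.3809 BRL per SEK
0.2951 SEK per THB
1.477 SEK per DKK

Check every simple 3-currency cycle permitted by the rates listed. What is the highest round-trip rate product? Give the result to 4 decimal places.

SEK→DKK→THB→SEK: 0.6494 × 5.068 × 0.2951 = 0.97122
SEK→DKK→BRL→SEK: 0.6494 × 0.563 × 2.524 = 0.92281
SEK→BRL→THB→SEK: 0.3809 × 8.058 × 0.2951 = 0.90575
SEK→BRL→DKK→SEK: 0.3809 × 1.609 × 1.477 = 0.90521
THB→DKK→BRL→THB: 0.1898 × 0.563 × 8.058 = 0.86106
Maximum is SEK→DKK→THB→SEK at 0.9712; no arbitrage — every cycle loses value.

0.9712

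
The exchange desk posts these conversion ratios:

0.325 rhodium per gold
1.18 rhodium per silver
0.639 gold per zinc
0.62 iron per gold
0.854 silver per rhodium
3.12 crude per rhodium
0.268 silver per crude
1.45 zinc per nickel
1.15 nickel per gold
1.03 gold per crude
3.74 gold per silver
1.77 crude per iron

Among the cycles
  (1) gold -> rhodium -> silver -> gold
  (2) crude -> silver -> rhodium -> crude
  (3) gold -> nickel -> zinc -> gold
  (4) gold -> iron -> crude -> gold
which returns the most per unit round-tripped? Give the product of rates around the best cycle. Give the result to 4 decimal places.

1.1303

(1) 0.325 × 0.854 × 3.74 = 1.03804
(2) 0.268 × 1.18 × 3.12 = 0.98667
(3) 1.15 × 1.45 × 0.639 = 1.06553
(4) 0.62 × 1.77 × 1.03 = 1.13032
Highest is cycle (4) at 1.1303 (>1, arbitrage).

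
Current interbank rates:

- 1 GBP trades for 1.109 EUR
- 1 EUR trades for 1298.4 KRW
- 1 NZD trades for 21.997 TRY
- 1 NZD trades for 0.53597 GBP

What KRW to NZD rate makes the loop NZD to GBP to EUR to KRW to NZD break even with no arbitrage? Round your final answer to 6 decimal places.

Known legs of the cycle: 0.53597 × 1.109 × 1298.4 = 771.756923832
For no arbitrage the full-cycle product must be 1, so the missing rate is 1 / 771.756923832 ≈ 0.00129574.

0.001296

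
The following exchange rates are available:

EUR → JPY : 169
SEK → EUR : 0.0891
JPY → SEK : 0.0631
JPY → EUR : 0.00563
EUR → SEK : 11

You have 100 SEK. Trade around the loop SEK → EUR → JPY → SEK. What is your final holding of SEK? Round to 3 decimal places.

100 SEK × 0.0891 = 8.91 EUR
8.91 EUR × 169 = 1505.79 JPY
1505.79 JPY × 0.0631 = 95.015349 SEK

95.015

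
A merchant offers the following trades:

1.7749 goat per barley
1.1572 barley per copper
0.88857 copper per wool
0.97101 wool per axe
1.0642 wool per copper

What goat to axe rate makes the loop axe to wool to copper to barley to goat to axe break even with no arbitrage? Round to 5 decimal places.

Known legs of the cycle: 0.97101 × 0.88857 × 1.1572 × 1.7749 = 1.772138510504109396
For no arbitrage the full-cycle product must be 1, so the missing rate is 1 / 1.772138510504109396 ≈ 0.5642900.

0.56429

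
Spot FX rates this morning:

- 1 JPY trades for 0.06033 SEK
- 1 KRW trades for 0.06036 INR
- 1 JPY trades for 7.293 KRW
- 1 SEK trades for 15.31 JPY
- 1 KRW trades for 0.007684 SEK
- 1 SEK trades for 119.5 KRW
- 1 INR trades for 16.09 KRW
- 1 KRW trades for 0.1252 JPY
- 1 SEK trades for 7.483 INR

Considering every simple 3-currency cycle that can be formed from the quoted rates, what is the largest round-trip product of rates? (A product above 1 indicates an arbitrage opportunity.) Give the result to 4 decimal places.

0.9252

KRW→SEK→INR→KRW: 0.007684 × 7.483 × 16.09 = 0.92516
KRW→JPY→SEK→KRW: 0.1252 × 0.06033 × 119.5 = 0.90262
KRW→SEK→JPY→KRW: 0.007684 × 15.31 × 7.293 = 0.85796
Maximum is KRW→SEK→INR→KRW at 0.9252; no arbitrage — every cycle loses value.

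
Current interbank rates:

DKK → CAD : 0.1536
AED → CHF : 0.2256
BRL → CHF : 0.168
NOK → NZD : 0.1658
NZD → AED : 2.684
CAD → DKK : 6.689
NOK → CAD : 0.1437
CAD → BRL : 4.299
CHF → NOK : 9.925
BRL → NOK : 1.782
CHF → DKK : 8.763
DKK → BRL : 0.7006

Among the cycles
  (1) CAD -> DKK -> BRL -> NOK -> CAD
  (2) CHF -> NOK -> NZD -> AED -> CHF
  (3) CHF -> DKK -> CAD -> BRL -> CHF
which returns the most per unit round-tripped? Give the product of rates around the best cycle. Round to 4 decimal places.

(1) 6.689 × 0.7006 × 1.782 × 0.1437 = 1.20004
(2) 9.925 × 0.1658 × 2.684 × 0.2256 = 0.99641
(3) 8.763 × 0.1536 × 4.299 × 0.168 = 0.97212
Highest is cycle (1) at 1.2000 (>1, arbitrage).

1.2000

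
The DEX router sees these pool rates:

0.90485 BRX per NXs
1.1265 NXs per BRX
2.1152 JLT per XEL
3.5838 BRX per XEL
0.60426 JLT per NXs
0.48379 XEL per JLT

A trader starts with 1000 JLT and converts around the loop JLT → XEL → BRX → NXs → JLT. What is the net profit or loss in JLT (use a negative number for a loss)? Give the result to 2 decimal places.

1000 JLT × 0.48379 = 483.79 XEL
483.79 XEL × 3.5838 = 1733.806602 BRX
1733.806602 BRX × 1.1265 = 1953.133137153 NXs
1953.133137153 NXs × 0.60426 = 1180.20022945607178 JLT
Net change: 1180.20022945607178 − 1000 = 180.20022945607178 JLT

180.20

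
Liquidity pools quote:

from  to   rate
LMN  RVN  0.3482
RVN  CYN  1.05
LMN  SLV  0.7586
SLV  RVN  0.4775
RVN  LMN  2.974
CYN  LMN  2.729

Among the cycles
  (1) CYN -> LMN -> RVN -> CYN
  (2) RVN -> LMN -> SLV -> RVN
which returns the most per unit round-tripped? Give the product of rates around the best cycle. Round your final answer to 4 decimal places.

1.0773

(1) 2.729 × 0.3482 × 1.05 = 0.99775
(2) 2.974 × 0.7586 × 0.4775 = 1.07728
Highest is cycle (2) at 1.0773 (>1, arbitrage).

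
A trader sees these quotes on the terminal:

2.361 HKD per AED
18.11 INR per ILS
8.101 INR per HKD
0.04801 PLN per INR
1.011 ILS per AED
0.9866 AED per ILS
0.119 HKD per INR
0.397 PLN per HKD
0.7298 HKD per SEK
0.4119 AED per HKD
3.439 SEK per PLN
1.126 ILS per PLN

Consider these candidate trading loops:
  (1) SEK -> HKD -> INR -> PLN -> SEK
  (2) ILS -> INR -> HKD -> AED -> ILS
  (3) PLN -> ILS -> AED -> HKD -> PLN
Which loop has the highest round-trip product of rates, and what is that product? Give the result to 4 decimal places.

1.0413

(1) 0.7298 × 8.101 × 0.04801 × 3.439 = 0.97613
(2) 18.11 × 0.119 × 0.4119 × 1.011 = 0.89745
(3) 1.126 × 0.9866 × 2.361 × 0.397 = 1.04128
Highest is cycle (3) at 1.0413 (>1, arbitrage).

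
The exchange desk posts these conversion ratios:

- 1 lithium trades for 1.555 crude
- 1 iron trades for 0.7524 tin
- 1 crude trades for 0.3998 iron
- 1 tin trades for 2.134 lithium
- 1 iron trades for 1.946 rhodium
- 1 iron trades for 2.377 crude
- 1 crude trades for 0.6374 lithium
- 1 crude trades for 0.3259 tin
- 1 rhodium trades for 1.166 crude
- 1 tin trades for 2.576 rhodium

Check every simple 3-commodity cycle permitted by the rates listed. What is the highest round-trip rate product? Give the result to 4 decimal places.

crude→tin→lithium→crude: 0.3259 × 2.134 × 1.555 = 1.08146
crude→tin→rhodium→crude: 0.3259 × 2.576 × 1.166 = 0.97888
crude→iron→rhodium→crude: 0.3998 × 1.946 × 1.166 = 0.90716
Maximum is crude→tin→lithium→crude at 1.0815; arbitrage exists.

1.0815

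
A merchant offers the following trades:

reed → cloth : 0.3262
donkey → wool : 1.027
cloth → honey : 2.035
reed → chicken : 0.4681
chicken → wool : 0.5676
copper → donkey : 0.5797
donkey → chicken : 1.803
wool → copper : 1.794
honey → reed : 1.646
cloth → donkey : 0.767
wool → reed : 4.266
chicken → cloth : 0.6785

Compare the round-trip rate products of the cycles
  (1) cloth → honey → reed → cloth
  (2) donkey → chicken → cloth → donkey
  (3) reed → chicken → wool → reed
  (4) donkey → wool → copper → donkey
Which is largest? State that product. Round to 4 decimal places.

(1) 2.035 × 1.646 × 0.3262 = 1.09264
(2) 1.803 × 0.6785 × 0.767 = 0.93830
(3) 0.4681 × 0.5676 × 4.266 = 1.13345
(4) 1.027 × 1.794 × 0.5797 = 1.06806
Highest is cycle (3) at 1.1334 (>1, arbitrage).

1.1334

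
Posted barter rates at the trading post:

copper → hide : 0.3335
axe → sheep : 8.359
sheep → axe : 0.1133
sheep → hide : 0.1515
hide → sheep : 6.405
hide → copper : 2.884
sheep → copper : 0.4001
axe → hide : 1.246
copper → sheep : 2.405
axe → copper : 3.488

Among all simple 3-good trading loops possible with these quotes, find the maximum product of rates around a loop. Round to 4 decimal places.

1.0508

sheep→hide→copper→sheep: 0.1515 × 2.884 × 2.405 = 1.05081
axe→copper→sheep→axe: 3.488 × 2.405 × 0.1133 = 0.95043
axe→hide→sheep→axe: 1.246 × 6.405 × 0.1133 = 0.90421
sheep→copper→hide→sheep: 0.4001 × 0.3335 × 6.405 = 0.85464
Maximum is sheep→hide→copper→sheep at 1.0508; arbitrage exists.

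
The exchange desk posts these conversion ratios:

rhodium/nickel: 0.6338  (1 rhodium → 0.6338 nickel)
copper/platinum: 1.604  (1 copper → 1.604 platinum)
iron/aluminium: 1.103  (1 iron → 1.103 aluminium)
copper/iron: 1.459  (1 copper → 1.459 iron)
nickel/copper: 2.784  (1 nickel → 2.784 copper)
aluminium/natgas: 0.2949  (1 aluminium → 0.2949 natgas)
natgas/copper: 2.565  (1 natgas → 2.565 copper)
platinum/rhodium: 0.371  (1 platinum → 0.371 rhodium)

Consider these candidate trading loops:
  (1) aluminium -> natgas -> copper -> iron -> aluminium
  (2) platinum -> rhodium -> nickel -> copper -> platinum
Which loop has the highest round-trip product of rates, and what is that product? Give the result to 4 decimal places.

1.2173

(1) 0.2949 × 2.565 × 1.459 × 1.103 = 1.21729
(2) 0.371 × 0.6338 × 2.784 × 1.604 = 1.05003
Highest is cycle (1) at 1.2173 (>1, arbitrage).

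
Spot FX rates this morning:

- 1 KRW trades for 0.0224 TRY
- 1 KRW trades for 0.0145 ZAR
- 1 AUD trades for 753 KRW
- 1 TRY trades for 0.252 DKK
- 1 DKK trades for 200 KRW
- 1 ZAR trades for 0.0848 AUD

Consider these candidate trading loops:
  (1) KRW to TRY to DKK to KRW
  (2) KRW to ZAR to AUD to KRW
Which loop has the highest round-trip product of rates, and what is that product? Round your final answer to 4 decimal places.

1.1290

(1) 0.0224 × 0.252 × 200 = 1.12896
(2) 0.0145 × 0.0848 × 753 = 0.92589
Highest is cycle (1) at 1.1290 (>1, arbitrage).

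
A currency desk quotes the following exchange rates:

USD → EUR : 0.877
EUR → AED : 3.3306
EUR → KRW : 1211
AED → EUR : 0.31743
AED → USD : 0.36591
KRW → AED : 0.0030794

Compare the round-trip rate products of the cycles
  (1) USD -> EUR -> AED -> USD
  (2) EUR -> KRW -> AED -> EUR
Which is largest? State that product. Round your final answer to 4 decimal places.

1.1837

(1) 0.877 × 3.3306 × 0.36591 = 1.06880
(2) 1211 × 0.0030794 × 0.31743 = 1.18375
Highest is cycle (2) at 1.1837 (>1, arbitrage).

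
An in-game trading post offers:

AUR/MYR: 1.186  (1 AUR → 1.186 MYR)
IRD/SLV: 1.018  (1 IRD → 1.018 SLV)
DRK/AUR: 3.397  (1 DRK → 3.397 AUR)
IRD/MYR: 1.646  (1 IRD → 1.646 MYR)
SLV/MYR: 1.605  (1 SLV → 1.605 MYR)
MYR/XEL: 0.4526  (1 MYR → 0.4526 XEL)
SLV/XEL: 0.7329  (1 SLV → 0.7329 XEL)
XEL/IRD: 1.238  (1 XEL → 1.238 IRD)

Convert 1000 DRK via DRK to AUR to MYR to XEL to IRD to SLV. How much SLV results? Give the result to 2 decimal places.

2298.07

1000 DRK × 3.397 = 3397 AUR
3397 AUR × 1.186 = 4028.842 MYR
4028.842 MYR × 0.4526 = 1823.4538892 XEL
1823.4538892 XEL × 1.238 = 2257.4359148296 IRD
2257.4359148296 IRD × 1.018 = 2298.0697612965328 SLV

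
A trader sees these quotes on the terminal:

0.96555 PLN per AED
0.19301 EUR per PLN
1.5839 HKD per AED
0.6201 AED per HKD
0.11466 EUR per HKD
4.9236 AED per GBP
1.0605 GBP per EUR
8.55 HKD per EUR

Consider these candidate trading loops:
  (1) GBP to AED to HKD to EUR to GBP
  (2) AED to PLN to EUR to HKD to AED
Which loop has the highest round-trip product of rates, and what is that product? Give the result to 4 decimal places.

(1) 4.9236 × 1.5839 × 0.11466 × 1.0605 = 0.94827
(2) 0.96555 × 0.19301 × 8.55 × 0.6201 = 0.98806
Highest is cycle (2) at 0.9881 (≤1, no arbitrage).

0.9881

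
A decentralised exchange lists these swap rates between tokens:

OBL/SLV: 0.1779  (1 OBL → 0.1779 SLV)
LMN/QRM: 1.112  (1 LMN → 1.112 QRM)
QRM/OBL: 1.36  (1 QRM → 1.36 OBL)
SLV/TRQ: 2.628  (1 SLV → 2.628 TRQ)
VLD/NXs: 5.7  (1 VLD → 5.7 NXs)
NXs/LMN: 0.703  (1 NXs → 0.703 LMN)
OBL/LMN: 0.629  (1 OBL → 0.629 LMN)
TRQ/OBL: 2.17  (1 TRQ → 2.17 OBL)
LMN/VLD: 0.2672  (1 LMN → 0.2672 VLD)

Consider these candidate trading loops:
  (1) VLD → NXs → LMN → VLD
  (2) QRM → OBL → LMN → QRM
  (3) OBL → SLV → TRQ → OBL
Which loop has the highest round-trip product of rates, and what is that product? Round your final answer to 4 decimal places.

(1) 5.7 × 0.703 × 0.2672 = 1.07070
(2) 1.36 × 0.629 × 1.112 = 0.95125
(3) 0.1779 × 2.628 × 2.17 = 1.01452
Highest is cycle (1) at 1.0707 (>1, arbitrage).

1.0707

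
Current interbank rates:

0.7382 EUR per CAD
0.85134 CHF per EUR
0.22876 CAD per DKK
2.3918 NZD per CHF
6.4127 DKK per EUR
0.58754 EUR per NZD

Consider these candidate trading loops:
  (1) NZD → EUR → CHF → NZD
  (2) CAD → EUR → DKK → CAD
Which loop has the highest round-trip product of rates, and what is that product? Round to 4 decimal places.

1.1964

(1) 0.58754 × 0.85134 × 2.3918 = 1.19637
(2) 0.7382 × 6.4127 × 0.22876 = 1.08292
Highest is cycle (1) at 1.1964 (>1, arbitrage).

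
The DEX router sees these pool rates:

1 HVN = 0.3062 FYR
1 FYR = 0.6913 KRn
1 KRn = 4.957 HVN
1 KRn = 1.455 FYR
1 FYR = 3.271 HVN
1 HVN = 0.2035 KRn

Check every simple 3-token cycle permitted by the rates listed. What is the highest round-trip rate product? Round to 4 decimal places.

HVN→FYR→KRn→HVN: 0.3062 × 0.6913 × 4.957 = 1.04928
HVN→KRn→FYR→HVN: 0.2035 × 1.455 × 3.271 = 0.96852
Maximum is HVN→FYR→KRn→HVN at 1.0493; arbitrage exists.

1.0493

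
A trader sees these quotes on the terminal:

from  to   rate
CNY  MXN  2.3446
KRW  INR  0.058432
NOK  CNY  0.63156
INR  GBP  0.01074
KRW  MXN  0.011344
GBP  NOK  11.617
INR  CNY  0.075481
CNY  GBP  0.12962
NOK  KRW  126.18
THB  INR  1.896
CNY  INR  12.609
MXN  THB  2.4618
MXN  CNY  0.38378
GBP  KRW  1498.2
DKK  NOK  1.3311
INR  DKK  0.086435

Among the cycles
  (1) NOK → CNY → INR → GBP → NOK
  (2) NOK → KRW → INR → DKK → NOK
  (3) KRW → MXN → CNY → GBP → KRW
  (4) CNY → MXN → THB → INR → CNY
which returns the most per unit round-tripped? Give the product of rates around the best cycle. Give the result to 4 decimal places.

(1) 0.63156 × 12.609 × 0.01074 × 11.617 = 0.99356
(2) 126.18 × 0.058432 × 0.086435 × 1.3311 = 0.84828
(3) 0.011344 × 0.38378 × 0.12962 × 1498.2 = 0.84545
(4) 2.3446 × 2.4618 × 1.896 × 0.075481 = 0.82603
Highest is cycle (1) at 0.9936 (≤1, no arbitrage).

0.9936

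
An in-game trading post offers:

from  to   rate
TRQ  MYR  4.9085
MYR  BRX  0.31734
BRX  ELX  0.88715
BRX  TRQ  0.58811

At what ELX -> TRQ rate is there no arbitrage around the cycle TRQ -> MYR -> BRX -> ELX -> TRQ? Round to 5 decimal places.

Known legs of the cycle: 4.9085 × 0.31734 × 0.88715 = 1.3818810764385
For no arbitrage the full-cycle product must be 1, so the missing rate is 1 / 1.3818810764385 ≈ 0.7236513.

0.72365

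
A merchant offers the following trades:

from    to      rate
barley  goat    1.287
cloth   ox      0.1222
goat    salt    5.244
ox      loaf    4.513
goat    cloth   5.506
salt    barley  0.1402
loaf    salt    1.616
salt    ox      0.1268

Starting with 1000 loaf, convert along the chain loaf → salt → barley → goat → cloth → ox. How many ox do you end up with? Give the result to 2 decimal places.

196.19

1000 loaf × 1.616 = 1616 salt
1616 salt × 0.1402 = 226.5632 barley
226.5632 barley × 1.287 = 291.5868384 goat
291.5868384 goat × 5.506 = 1605.4771322304 cloth
1605.4771322304 cloth × 0.1222 = 196.18930555855488 ox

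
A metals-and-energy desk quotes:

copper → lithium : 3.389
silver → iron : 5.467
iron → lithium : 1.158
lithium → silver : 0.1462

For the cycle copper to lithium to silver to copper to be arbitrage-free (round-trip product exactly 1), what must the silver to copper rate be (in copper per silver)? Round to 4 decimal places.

2.0183

Known legs of the cycle: 3.389 × 0.1462 = 0.4954718
For no arbitrage the full-cycle product must be 1, so the missing rate is 1 / 0.4954718 ≈ 2.018278.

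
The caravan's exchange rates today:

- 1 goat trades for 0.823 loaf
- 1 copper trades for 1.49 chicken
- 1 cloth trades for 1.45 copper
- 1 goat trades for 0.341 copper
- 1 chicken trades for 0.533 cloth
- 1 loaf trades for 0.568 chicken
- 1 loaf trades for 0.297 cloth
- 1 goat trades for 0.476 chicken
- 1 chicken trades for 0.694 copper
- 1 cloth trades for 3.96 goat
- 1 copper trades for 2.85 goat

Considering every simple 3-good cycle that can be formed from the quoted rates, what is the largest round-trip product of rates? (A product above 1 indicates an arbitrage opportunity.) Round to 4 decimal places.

copper→chicken→cloth→copper: 1.49 × 0.533 × 1.45 = 1.15155
chicken→cloth→goat→chicken: 0.533 × 3.96 × 0.476 = 1.00468
loaf→cloth→goat→loaf: 0.297 × 3.96 × 0.823 = 0.96795
copper→goat→chicken→copper: 2.85 × 0.476 × 0.694 = 0.94148
Maximum is copper→chicken→cloth→copper at 1.1515; arbitrage exists.

1.1515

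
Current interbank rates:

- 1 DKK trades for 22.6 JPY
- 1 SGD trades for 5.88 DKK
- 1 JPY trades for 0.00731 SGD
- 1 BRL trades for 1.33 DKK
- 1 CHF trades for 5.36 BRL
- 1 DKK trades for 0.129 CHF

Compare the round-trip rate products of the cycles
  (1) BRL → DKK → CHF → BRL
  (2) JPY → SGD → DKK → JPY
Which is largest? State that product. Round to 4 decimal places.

0.9714

(1) 1.33 × 0.129 × 5.36 = 0.91962
(2) 0.00731 × 5.88 × 22.6 = 0.97141
Highest is cycle (2) at 0.9714 (≤1, no arbitrage).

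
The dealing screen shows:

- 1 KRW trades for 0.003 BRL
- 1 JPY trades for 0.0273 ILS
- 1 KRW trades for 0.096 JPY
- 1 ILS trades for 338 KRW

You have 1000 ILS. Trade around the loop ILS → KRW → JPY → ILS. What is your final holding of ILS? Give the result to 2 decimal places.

1000 ILS × 338 = 338000 KRW
338000 KRW × 0.096 = 32448 JPY
32448 JPY × 0.0273 = 885.8304 ILS

885.83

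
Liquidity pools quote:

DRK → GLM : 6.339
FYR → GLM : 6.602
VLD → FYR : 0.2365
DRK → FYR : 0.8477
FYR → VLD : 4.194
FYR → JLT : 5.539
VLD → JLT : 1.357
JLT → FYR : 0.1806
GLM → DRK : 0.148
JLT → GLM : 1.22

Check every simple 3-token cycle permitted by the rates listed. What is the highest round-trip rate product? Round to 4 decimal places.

VLD→JLT→FYR→VLD: 1.357 × 0.1806 × 4.194 = 1.02784
FYR→GLM→DRK→FYR: 6.602 × 0.148 × 0.8477 = 0.82828
Maximum is VLD→JLT→FYR→VLD at 1.0278; arbitrage exists.

1.0278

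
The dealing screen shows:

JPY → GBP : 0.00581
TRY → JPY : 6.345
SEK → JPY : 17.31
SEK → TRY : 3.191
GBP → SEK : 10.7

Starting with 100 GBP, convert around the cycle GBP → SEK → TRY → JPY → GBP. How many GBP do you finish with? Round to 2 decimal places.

100 GBP × 10.7 = 1070 SEK
1070 SEK × 3.191 = 3414.37 TRY
3414.37 TRY × 6.345 = 21664.17765 JPY
21664.17765 JPY × 0.00581 = 125.8688721465 GBP

125.87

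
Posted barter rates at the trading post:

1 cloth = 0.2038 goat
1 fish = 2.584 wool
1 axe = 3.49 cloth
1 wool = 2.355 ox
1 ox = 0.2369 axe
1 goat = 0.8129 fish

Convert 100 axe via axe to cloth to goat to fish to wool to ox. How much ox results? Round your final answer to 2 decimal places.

351.84

100 axe × 3.49 = 349 cloth
349 cloth × 0.2038 = 71.1262 goat
71.1262 goat × 0.8129 = 57.81848798 fish
57.81848798 fish × 2.584 = 149.40297294032 wool
149.40297294032 wool × 2.355 = 351.8440012744536 ox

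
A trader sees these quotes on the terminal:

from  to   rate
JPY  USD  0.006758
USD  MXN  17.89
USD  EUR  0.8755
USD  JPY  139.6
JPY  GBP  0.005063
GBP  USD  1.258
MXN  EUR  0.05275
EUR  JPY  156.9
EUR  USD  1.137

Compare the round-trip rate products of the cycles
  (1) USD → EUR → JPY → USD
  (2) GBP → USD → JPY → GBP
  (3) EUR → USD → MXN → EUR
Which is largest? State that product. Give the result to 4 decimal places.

(1) 0.8755 × 156.9 × 0.006758 = 0.92832
(2) 1.258 × 139.6 × 0.005063 = 0.88915
(3) 1.137 × 17.89 × 0.05275 = 1.07298
Highest is cycle (3) at 1.0730 (>1, arbitrage).

1.0730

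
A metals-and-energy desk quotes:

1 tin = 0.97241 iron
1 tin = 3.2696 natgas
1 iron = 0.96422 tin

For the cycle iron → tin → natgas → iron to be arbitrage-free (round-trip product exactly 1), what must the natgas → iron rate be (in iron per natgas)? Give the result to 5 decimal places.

0.31720

Known legs of the cycle: 0.96422 × 3.2696 = 3.152613712
For no arbitrage the full-cycle product must be 1, so the missing rate is 1 / 3.152613712 ≈ 0.3171971.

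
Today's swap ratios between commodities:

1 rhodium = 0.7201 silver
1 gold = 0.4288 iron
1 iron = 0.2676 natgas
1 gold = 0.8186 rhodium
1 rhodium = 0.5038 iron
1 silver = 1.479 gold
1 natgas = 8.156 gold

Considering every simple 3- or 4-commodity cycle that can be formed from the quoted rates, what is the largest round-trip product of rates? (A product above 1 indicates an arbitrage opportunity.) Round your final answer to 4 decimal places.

gold→iron→natgas→gold: 0.4288 × 0.2676 × 8.156 = 0.93588
rhodium→iron→natgas→gold→rhodium: 0.5038 × 0.2676 × 8.156 × 0.8186 = 0.90011
silver→gold→rhodium→silver: 1.479 × 0.8186 × 0.7201 = 0.87183
Maximum is gold→iron→natgas→gold at 0.9359; no arbitrage — every cycle loses value.

0.9359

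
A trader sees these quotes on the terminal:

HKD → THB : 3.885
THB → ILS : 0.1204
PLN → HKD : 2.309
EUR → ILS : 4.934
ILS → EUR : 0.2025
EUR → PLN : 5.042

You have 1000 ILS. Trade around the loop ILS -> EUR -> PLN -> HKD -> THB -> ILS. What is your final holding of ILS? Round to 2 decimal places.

1102.73

1000 ILS × 0.2025 = 202.5 EUR
202.5 EUR × 5.042 = 1021.005 PLN
1021.005 PLN × 2.309 = 2357.500545 HKD
2357.500545 HKD × 3.885 = 9158.889617325 THB
9158.889617325 THB × 0.1204 = 1102.73030992593 ILS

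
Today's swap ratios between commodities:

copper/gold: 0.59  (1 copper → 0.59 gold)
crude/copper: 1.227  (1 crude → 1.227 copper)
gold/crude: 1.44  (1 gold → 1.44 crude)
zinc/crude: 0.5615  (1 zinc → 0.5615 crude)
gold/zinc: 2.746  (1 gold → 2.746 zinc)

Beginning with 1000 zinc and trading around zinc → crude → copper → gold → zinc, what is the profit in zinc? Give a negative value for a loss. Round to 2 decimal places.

116.21

1000 zinc × 0.5615 = 561.5 crude
561.5 crude × 1.227 = 688.9605 copper
688.9605 copper × 0.59 = 406.486695 gold
406.486695 gold × 2.746 = 1116.21246447 zinc
Net change: 1116.21246447 − 1000 = 116.21246447 zinc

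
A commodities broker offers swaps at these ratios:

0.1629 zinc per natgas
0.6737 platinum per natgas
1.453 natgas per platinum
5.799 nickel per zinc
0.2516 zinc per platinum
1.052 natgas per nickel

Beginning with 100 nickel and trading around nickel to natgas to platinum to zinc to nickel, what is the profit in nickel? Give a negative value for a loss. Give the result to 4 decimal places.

3.4061

100 nickel × 1.052 = 105.2 natgas
105.2 natgas × 0.6737 = 70.87324 platinum
70.87324 platinum × 0.2516 = 17.831707184 zinc
17.831707184 zinc × 5.799 = 103.406069960016 nickel
Net change: 103.406069960016 − 100 = 3.406069960016 nickel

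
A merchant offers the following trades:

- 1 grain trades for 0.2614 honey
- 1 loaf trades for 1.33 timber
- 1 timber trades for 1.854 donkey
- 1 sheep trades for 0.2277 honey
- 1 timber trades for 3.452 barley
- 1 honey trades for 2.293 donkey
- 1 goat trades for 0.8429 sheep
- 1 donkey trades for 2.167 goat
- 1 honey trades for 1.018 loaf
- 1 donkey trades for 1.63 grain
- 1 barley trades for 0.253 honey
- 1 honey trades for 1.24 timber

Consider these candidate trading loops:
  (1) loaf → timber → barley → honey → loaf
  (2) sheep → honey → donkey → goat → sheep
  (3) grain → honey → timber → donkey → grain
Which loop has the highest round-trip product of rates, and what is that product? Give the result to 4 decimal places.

1.1825

(1) 1.33 × 3.452 × 0.253 × 1.018 = 1.18247
(2) 0.2277 × 2.293 × 2.167 × 0.8429 = 0.95368
(3) 0.2614 × 1.24 × 1.854 × 1.63 = 0.97955
Highest is cycle (1) at 1.1825 (>1, arbitrage).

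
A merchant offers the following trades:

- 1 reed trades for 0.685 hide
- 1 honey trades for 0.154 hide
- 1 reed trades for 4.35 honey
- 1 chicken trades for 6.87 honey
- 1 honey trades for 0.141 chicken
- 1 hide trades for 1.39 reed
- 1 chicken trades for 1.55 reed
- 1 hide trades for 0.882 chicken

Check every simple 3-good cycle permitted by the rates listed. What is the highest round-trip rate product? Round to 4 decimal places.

reed→honey→chicken→reed: 4.35 × 0.141 × 1.55 = 0.95069
reed→hide→chicken→reed: 0.685 × 0.882 × 1.55 = 0.93646
hide→chicken→honey→hide: 0.882 × 6.87 × 0.154 = 0.93314
reed→honey→hide→reed: 4.35 × 0.154 × 1.39 = 0.93116
Maximum is reed→honey→chicken→reed at 0.9507; no arbitrage — every cycle loses value.

0.9507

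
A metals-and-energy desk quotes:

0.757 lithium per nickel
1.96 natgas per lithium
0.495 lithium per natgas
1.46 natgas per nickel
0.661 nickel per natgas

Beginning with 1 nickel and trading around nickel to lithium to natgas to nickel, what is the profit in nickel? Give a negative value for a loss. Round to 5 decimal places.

-0.01926

1 nickel × 0.757 = 0.757 lithium
0.757 lithium × 1.96 = 1.48372 natgas
1.48372 natgas × 0.661 = 0.98073892 nickel
Net change: 0.98073892 − 1 = -0.01926108 nickel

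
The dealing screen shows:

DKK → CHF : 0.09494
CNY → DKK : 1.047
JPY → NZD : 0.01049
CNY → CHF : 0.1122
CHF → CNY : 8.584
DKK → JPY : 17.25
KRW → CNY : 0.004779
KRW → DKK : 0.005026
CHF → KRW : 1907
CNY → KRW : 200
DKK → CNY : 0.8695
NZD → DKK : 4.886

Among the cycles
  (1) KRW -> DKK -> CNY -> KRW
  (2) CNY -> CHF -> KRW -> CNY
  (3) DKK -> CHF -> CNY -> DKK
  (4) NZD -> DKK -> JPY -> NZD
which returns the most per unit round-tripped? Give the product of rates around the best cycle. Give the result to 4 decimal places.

1.0225

(1) 0.005026 × 0.8695 × 200 = 0.87402
(2) 0.1122 × 1907 × 0.004779 = 1.02254
(3) 0.09494 × 8.584 × 1.047 = 0.85327
(4) 4.886 × 17.25 × 0.01049 = 0.88413
Highest is cycle (2) at 1.0225 (>1, arbitrage).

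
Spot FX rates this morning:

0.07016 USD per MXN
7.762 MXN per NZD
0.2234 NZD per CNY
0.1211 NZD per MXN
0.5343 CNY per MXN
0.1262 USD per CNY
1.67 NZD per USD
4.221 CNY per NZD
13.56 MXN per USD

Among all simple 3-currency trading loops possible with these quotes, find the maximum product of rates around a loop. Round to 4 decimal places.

0.9265

CNY→NZD→MXN→CNY: 0.2234 × 7.762 × 0.5343 = 0.92649
USD→MXN→CNY→USD: 13.56 × 0.5343 × 0.1262 = 0.91433
USD→NZD→MXN→USD: 1.67 × 7.762 × 0.07016 = 0.90945
USD→NZD→CNY→USD: 1.67 × 4.221 × 0.1262 = 0.88959
Maximum is CNY→NZD→MXN→CNY at 0.9265; no arbitrage — every cycle loses value.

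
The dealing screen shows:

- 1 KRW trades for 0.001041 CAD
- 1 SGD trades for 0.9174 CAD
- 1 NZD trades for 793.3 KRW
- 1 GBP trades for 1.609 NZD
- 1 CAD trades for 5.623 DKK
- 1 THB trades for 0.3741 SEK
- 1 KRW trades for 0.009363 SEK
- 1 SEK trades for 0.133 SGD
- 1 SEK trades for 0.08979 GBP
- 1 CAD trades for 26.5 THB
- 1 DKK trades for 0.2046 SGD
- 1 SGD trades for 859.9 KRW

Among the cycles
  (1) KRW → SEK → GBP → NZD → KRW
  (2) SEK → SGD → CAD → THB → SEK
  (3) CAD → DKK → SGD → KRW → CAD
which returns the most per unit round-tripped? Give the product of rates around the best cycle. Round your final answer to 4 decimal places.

1.2096

(1) 0.009363 × 0.08979 × 1.609 × 793.3 = 1.07309
(2) 0.133 × 0.9174 × 26.5 × 0.3741 = 1.20961
(3) 5.623 × 0.2046 × 859.9 × 0.001041 = 1.02985
Highest is cycle (2) at 1.2096 (>1, arbitrage).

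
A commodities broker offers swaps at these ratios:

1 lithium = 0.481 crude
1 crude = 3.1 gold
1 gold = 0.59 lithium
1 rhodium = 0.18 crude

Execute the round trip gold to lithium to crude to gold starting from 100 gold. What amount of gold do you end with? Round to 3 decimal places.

87.975

100 gold × 0.59 = 59 lithium
59 lithium × 0.481 = 28.379 crude
28.379 crude × 3.1 = 87.9749 gold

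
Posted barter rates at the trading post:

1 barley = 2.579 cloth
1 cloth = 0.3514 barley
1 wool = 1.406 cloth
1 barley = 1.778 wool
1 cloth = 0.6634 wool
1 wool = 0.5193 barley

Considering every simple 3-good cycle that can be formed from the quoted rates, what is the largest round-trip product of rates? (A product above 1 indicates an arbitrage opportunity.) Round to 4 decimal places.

0.8885

cloth→wool→barley→cloth: 0.6634 × 0.5193 × 2.579 = 0.88847
cloth→barley→wool→cloth: 0.3514 × 1.778 × 1.406 = 0.87845
Maximum is cloth→wool→barley→cloth at 0.8885; no arbitrage — every cycle loses value.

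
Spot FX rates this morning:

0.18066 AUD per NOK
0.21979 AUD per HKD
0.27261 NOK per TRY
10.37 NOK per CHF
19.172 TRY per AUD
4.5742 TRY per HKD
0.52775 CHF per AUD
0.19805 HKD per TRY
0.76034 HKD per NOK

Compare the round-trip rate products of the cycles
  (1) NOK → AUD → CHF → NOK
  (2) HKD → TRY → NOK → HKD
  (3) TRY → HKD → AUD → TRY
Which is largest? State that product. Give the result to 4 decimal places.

(1) 0.18066 × 0.52775 × 10.37 = 0.98871
(2) 4.5742 × 0.27261 × 0.76034 = 0.94812
(3) 0.19805 × 0.21979 × 19.172 = 0.83455
Highest is cycle (1) at 0.9887 (≤1, no arbitrage).

0.9887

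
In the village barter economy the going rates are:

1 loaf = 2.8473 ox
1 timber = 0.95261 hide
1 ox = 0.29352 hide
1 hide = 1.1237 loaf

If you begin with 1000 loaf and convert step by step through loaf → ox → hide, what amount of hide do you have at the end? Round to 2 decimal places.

835.74

1000 loaf × 2.8473 = 2847.3 ox
2847.3 ox × 0.29352 = 835.739496 hide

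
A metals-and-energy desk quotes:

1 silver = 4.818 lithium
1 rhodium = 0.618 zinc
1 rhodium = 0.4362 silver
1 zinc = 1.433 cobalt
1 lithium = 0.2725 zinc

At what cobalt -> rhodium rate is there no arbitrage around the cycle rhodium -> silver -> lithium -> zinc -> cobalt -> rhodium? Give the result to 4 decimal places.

1.2185

Known legs of the cycle: 0.4362 × 4.818 × 0.2725 × 1.433 = 0.820663567713
For no arbitrage the full-cycle product must be 1, so the missing rate is 1 / 0.820663567713 ≈ 1.218526.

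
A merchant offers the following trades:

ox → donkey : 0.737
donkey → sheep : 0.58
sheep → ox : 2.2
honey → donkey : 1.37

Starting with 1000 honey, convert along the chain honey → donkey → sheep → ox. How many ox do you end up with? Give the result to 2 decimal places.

1748.12

1000 honey × 1.37 = 1370 donkey
1370 donkey × 0.58 = 794.6 sheep
794.6 sheep × 2.2 = 1748.12 ox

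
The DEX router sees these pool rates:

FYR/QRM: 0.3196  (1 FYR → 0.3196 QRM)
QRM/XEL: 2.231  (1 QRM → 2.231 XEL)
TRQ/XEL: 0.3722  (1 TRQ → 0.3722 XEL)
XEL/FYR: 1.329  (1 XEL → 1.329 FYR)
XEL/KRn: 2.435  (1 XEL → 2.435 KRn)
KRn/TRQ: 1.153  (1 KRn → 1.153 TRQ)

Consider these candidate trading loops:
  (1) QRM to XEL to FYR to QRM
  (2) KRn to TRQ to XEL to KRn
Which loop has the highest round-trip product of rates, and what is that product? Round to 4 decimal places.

(1) 2.231 × 1.329 × 0.3196 = 0.94761
(2) 1.153 × 0.3722 × 2.435 = 1.04497
Highest is cycle (2) at 1.0450 (>1, arbitrage).

1.0450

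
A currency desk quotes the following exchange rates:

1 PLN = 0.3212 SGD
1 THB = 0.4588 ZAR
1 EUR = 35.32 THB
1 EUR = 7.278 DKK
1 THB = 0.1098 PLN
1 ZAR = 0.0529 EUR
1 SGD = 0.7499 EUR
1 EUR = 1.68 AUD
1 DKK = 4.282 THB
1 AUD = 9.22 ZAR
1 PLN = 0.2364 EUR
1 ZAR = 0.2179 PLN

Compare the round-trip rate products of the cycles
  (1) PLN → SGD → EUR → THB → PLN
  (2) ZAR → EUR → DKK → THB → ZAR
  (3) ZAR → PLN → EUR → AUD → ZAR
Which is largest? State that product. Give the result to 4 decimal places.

0.9341

(1) 0.3212 × 0.7499 × 35.32 × 0.1098 = 0.93412
(2) 0.0529 × 7.278 × 4.282 × 0.4588 = 0.75638
(3) 0.2179 × 0.2364 × 1.68 × 9.22 = 0.79789
Highest is cycle (1) at 0.9341 (≤1, no arbitrage).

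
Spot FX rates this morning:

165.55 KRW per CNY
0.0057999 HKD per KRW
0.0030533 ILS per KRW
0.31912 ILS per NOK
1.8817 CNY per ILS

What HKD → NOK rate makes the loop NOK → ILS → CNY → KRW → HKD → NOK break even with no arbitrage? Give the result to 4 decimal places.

Known legs of the cycle: 0.31912 × 1.8817 × 165.55 × 0.0057999 = 0.57657273149919828
For no arbitrage the full-cycle product must be 1, so the missing rate is 1 / 0.57657273149919828 ≈ 1.734387.

1.7344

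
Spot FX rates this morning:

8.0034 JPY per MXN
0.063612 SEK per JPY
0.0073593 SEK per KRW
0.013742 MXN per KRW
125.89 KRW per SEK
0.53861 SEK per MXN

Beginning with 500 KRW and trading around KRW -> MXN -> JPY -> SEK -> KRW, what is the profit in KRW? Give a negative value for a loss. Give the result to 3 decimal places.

500 KRW × 0.013742 = 6.871 MXN
6.871 MXN × 8.0034 = 54.9913614 JPY
54.9913614 JPY × 0.063612 = 3.4981104813768 SEK
3.4981104813768 SEK × 125.89 = 440.377128500525352 KRW
Net change: 440.377128500525352 − 500 = -59.622871499474648 KRW

-59.623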